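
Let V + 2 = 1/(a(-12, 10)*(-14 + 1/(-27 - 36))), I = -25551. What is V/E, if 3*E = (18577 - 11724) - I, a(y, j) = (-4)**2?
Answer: -84957/457803712 ≈ -0.00018558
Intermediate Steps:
a(y, j) = 16
E = 32404/3 (E = ((18577 - 11724) - 1*(-25551))/3 = (6853 + 25551)/3 = (1/3)*32404 = 32404/3 ≈ 10801.)
V = -28319/14128 (V = -2 + 1/(16*(-14 + 1/(-27 - 36))) = -2 + 1/(16*(-14 + 1/(-63))) = -2 + 1/(16*(-14 - 1/63)) = -2 + 1/(16*(-883/63)) = -2 + 1/(-14128/63) = -2 - 63/14128 = -28319/14128 ≈ -2.0045)
V/E = -28319/(14128*32404/3) = -28319/14128*3/32404 = -84957/457803712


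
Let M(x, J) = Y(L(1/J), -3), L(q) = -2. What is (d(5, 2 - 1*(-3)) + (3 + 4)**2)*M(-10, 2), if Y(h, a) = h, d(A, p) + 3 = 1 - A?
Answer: -84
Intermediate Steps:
d(A, p) = -2 - A (d(A, p) = -3 + (1 - A) = -2 - A)
M(x, J) = -2
(d(5, 2 - 1*(-3)) + (3 + 4)**2)*M(-10, 2) = ((-2 - 1*5) + (3 + 4)**2)*(-2) = ((-2 - 5) + 7**2)*(-2) = (-7 + 49)*(-2) = 42*(-2) = -84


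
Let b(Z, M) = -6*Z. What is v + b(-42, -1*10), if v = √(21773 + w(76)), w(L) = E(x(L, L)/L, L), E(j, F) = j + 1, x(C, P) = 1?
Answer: 252 + 5*√1257667/38 ≈ 399.56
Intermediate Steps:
E(j, F) = 1 + j
w(L) = 1 + 1/L
v = 5*√1257667/38 (v = √(21773 + (1 + 76)/76) = √(21773 + (1/76)*77) = √(21773 + 77/76) = √(1654825/76) = 5*√1257667/38 ≈ 147.56)
v + b(-42, -1*10) = 5*√1257667/38 - 6*(-42) = 5*√1257667/38 + 252 = 252 + 5*√1257667/38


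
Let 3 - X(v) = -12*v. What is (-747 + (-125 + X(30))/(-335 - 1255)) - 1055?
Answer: -1432709/795 ≈ -1802.2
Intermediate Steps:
X(v) = 3 + 12*v (X(v) = 3 - (-12)*v = 3 + 12*v)
(-747 + (-125 + X(30))/(-335 - 1255)) - 1055 = (-747 + (-125 + (3 + 12*30))/(-335 - 1255)) - 1055 = (-747 + (-125 + (3 + 360))/(-1590)) - 1055 = (-747 + (-125 + 363)*(-1/1590)) - 1055 = (-747 + 238*(-1/1590)) - 1055 = (-747 - 119/795) - 1055 = -593984/795 - 1055 = -1432709/795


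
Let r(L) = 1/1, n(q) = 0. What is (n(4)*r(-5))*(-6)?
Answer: 0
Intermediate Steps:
r(L) = 1
(n(4)*r(-5))*(-6) = (0*1)*(-6) = 0*(-6) = 0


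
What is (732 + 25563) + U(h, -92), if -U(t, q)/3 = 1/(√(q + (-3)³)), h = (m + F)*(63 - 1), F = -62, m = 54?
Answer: 26295 + 3*I*√119/119 ≈ 26295.0 + 0.27501*I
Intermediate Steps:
h = -496 (h = (54 - 62)*(63 - 1) = -8*62 = -496)
U(t, q) = -3/√(-27 + q) (U(t, q) = -3/√(q + (-3)³) = -3/√(q - 27) = -3/√(-27 + q))
(732 + 25563) + U(h, -92) = (732 + 25563) - 3/√(-27 - 92) = 26295 - (-3)*I*√119/119 = 26295 + 3*I*√119/119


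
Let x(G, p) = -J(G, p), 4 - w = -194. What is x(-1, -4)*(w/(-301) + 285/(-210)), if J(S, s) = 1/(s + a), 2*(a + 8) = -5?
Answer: -1213/8729 ≈ -0.13896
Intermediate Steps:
w = 198 (w = 4 - 1*(-194) = 4 + 194 = 198)
a = -21/2 (a = -8 + (1/2)*(-5) = -8 - 5/2 = -21/2 ≈ -10.500)
J(S, s) = 1/(-21/2 + s) (J(S, s) = 1/(s - 21/2) = 1/(-21/2 + s))
x(G, p) = -2/(-21 + 2*p)
x(-1, -4)*(w/(-301) + 285/(-210)) = (-2/(-21 + 2*(-4)))*(198/(-301) + 285/(-210)) = (-2/(-21 - 8))*(198*(-1/301) + 285*(-1/210)) = (-2/(-29))*(-198/301 - 19/14) = -2*(-1/29)*(-1213/602) = (2/29)*(-1213/602) = -1213/8729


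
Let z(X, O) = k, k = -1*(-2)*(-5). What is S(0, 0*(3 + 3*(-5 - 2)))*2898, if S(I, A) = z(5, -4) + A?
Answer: -28980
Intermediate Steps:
k = -10 (k = 2*(-5) = -10)
z(X, O) = -10
S(I, A) = -10 + A
S(0, 0*(3 + 3*(-5 - 2)))*2898 = (-10 + 0*(3 + 3*(-5 - 2)))*2898 = (-10 + 0*(3 + 3*(-7)))*2898 = (-10 + 0*(3 - 21))*2898 = (-10 + 0*(-18))*2898 = (-10 + 0)*2898 = -10*2898 = -28980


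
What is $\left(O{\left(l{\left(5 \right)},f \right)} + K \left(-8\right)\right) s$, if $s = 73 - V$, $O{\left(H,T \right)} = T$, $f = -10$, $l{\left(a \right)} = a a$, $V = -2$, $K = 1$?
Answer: $-1350$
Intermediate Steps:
$l{\left(a \right)} = a^{2}$
$s = 75$ ($s = 73 - -2 = 73 + 2 = 75$)
$\left(O{\left(l{\left(5 \right)},f \right)} + K \left(-8\right)\right) s = \left(-10 + 1 \left(-8\right)\right) 75 = \left(-10 - 8\right) 75 = \left(-18\right) 75 = -1350$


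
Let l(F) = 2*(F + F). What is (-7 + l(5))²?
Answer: 169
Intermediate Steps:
l(F) = 4*F (l(F) = 2*(2*F) = 4*F)
(-7 + l(5))² = (-7 + 4*5)² = (-7 + 20)² = 13² = 169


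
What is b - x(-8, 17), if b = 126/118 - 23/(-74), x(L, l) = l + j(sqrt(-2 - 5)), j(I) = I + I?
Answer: -68203/4366 - 2*I*sqrt(7) ≈ -15.621 - 5.2915*I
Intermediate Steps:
j(I) = 2*I
x(L, l) = l + 2*I*sqrt(7) (x(L, l) = l + 2*sqrt(-2 - 5) = l + 2*sqrt(-7) = l + 2*(I*sqrt(7)) = l + 2*I*sqrt(7))
b = 6019/4366 (b = 126*(1/118) - 23*(-1/74) = 63/59 + 23/74 = 6019/4366 ≈ 1.3786)
b - x(-8, 17) = 6019/4366 - (17 + 2*I*sqrt(7)) = 6019/4366 + (-17 - 2*I*sqrt(7)) = -68203/4366 - 2*I*sqrt(7)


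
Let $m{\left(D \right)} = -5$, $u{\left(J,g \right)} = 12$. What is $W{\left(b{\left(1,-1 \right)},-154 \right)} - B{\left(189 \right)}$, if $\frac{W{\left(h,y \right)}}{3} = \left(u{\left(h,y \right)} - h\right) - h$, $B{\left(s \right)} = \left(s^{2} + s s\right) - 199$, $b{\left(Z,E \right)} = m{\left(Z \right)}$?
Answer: $-71177$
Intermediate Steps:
$b{\left(Z,E \right)} = -5$
$B{\left(s \right)} = -199 + 2 s^{2}$ ($B{\left(s \right)} = \left(s^{2} + s^{2}\right) - 199 = 2 s^{2} - 199 = -199 + 2 s^{2}$)
$W{\left(h,y \right)} = 36 - 6 h$ ($W{\left(h,y \right)} = 3 \left(\left(12 - h\right) - h\right) = 3 \left(12 - 2 h\right) = 36 - 6 h$)
$W{\left(b{\left(1,-1 \right)},-154 \right)} - B{\left(189 \right)} = \left(36 - -30\right) - \left(-199 + 2 \cdot 189^{2}\right) = \left(36 + 30\right) - \left(-199 + 2 \cdot 35721\right) = 66 - \left(-199 + 71442\right) = 66 - 71243 = -71177$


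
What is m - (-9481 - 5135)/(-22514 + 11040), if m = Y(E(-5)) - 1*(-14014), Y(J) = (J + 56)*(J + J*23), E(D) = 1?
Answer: 88239226/5737 ≈ 15381.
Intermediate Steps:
Y(J) = 24*J*(56 + J) (Y(J) = (56 + J)*(J + 23*J) = (56 + J)*(24*J) = 24*J*(56 + J))
m = 15382 (m = 24*1*(56 + 1) - 1*(-14014) = 24*1*57 + 14014 = 1368 + 14014 = 15382)
m - (-9481 - 5135)/(-22514 + 11040) = 15382 - (-9481 - 5135)/(-22514 + 11040) = 15382 - (-14616)/(-11474) = 15382 - (-14616)*(-1)/11474 = 15382 - 1*7308/5737 = 15382 - 7308/5737 = 88239226/5737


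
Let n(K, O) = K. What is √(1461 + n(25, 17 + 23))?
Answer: √1486 ≈ 38.549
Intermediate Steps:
√(1461 + n(25, 17 + 23)) = √(1461 + 25) = √1486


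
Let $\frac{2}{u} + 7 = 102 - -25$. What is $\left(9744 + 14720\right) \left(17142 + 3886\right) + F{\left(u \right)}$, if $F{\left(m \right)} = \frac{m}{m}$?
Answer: $514428993$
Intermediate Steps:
$u = \frac{1}{60}$ ($u = \frac{2}{-7 + \left(102 - -25\right)} = \frac{2}{-7 + \left(102 + 25\right)} = \frac{2}{-7 + 127} = \frac{2}{120} = 2 \cdot \frac{1}{120} = \frac{1}{60} \approx 0.016667$)
$F{\left(m \right)} = 1$
$\left(9744 + 14720\right) \left(17142 + 3886\right) + F{\left(u \right)} = \left(9744 + 14720\right) \left(17142 + 3886\right) + 1 = 24464 \cdot 21028 + 1 = 514428992 + 1 = 514428993$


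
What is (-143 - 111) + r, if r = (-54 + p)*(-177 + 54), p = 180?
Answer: -15752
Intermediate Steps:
r = -15498 (r = (-54 + 180)*(-177 + 54) = 126*(-123) = -15498)
(-143 - 111) + r = (-143 - 111) - 15498 = -254 - 15498 = -15752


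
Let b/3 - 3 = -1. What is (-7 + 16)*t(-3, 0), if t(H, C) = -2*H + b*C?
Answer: 54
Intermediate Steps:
b = 6 (b = 9 + 3*(-1) = 9 - 3 = 6)
t(H, C) = -2*H + 6*C
(-7 + 16)*t(-3, 0) = (-7 + 16)*(-2*(-3) + 6*0) = 9*(6 + 0) = 9*6 = 54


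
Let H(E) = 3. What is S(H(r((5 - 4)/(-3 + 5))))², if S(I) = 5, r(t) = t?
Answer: 25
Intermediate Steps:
S(H(r((5 - 4)/(-3 + 5))))² = 5² = 25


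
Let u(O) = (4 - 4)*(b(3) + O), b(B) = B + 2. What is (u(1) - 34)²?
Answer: 1156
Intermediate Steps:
b(B) = 2 + B
u(O) = 0 (u(O) = (4 - 4)*((2 + 3) + O) = 0*(5 + O) = 0)
(u(1) - 34)² = (0 - 34)² = (-34)² = 1156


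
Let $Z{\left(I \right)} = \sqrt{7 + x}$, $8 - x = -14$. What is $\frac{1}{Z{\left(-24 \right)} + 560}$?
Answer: $\frac{560}{313571} - \frac{\sqrt{29}}{313571} \approx 0.0017687$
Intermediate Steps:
$x = 22$ ($x = 8 - -14 = 8 + 14 = 22$)
$Z{\left(I \right)} = \sqrt{29}$ ($Z{\left(I \right)} = \sqrt{7 + 22} = \sqrt{29}$)
$\frac{1}{Z{\left(-24 \right)} + 560} = \frac{1}{\sqrt{29} + 560} = \frac{1}{560 + \sqrt{29}}$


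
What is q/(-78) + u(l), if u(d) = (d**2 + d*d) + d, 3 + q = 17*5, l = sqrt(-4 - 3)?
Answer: -587/39 + I*sqrt(7) ≈ -15.051 + 2.6458*I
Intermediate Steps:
l = I*sqrt(7) (l = sqrt(-7) = I*sqrt(7) ≈ 2.6458*I)
q = 82 (q = -3 + 17*5 = -3 + 85 = 82)
u(d) = d + 2*d**2 (u(d) = (d**2 + d**2) + d = 2*d**2 + d = d + 2*d**2)
q/(-78) + u(l) = 82/(-78) + (I*sqrt(7))*(1 + 2*(I*sqrt(7))) = -1/78*82 + (I*sqrt(7))*(1 + 2*I*sqrt(7)) = -41/39 + I*sqrt(7)*(1 + 2*I*sqrt(7))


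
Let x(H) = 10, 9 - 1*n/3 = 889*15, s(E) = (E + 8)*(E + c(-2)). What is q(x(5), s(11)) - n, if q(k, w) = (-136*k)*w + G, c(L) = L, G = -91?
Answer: -192673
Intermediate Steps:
s(E) = (-2 + E)*(8 + E) (s(E) = (E + 8)*(E - 2) = (8 + E)*(-2 + E) = (-2 + E)*(8 + E))
n = -39978 (n = 27 - 2667*15 = 27 - 3*13335 = 27 - 40005 = -39978)
q(k, w) = -91 - 136*k*w (q(k, w) = (-136*k)*w - 91 = -136*k*w - 91 = -91 - 136*k*w)
q(x(5), s(11)) - n = (-91 - 136*10*(-16 + 11² + 6*11)) - 1*(-39978) = (-91 - 136*10*(-16 + 121 + 66)) + 39978 = (-91 - 136*10*171) + 39978 = (-91 - 232560) + 39978 = -232651 + 39978 = -192673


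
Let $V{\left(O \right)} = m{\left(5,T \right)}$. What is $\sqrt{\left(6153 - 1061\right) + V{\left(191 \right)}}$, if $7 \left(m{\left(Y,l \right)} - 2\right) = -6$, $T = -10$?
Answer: $\frac{2 \sqrt{62391}}{7} \approx 71.366$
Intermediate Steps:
$m{\left(Y,l \right)} = \frac{8}{7}$ ($m{\left(Y,l \right)} = 2 + \frac{1}{7} \left(-6\right) = 2 - \frac{6}{7} = \frac{8}{7}$)
$V{\left(O \right)} = \frac{8}{7}$
$\sqrt{\left(6153 - 1061\right) + V{\left(191 \right)}} = \sqrt{\left(6153 - 1061\right) + \frac{8}{7}} = \sqrt{5092 + \frac{8}{7}} = \sqrt{\frac{35652}{7}} = \frac{2 \sqrt{62391}}{7}$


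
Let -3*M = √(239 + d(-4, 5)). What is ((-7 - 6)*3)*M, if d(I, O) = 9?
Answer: 26*√62 ≈ 204.72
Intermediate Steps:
M = -2*√62/3 (M = -√(239 + 9)/3 = -2*√62/3 ≈ -5.2493)
((-7 - 6)*3)*M = ((-7 - 6)*3)*(-2*√62/3) = (-13*3)*(-2*√62/3) = -(-26)*√62 = 26*√62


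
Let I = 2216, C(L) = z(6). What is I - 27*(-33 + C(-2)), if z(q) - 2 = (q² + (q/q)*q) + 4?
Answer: 1811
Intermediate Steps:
z(q) = 6 + q + q² (z(q) = 2 + ((q² + (q/q)*q) + 4) = 2 + ((q² + 1*q) + 4) = 2 + ((q² + q) + 4) = 2 + ((q + q²) + 4) = 2 + (4 + q + q²) = 6 + q + q²)
C(L) = 48 (C(L) = 6 + 6 + 6² = 6 + 6 + 36 = 48)
I - 27*(-33 + C(-2)) = 2216 - 27*(-33 + 48) = 2216 - 27*15 = 2216 - 1*405 = 2216 - 405 = 1811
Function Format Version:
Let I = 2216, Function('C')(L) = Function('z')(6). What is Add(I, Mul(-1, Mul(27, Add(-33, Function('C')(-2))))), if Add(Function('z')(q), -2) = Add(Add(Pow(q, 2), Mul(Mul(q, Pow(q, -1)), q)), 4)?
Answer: 1811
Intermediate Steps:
Function('z')(q) = Add(6, q, Pow(q, 2)) (Function('z')(q) = Add(2, Add(Add(Pow(q, 2), Mul(Mul(q, Pow(q, -1)), q)), 4)) = Add(2, Add(Add(Pow(q, 2), Mul(1, q)), 4)) = Add(2, Add(Add(Pow(q, 2), q), 4)) = Add(2, Add(Add(q, Pow(q, 2)), 4)) = Add(2, Add(4, q, Pow(q, 2))) = Add(6, q, Pow(q, 2)))
Function('C')(L) = 48 (Function('C')(L) = Add(6, 6, Pow(6, 2)) = Add(6, 6, 36) = 48)
Add(I, Mul(-1, Mul(27, Add(-33, Function('C')(-2))))) = Add(2216, Mul(-1, Mul(27, Add(-33, 48)))) = Add(2216, Mul(-1, Mul(27, 15))) = Add(2216, Mul(-1, 405)) = Add(2216, -405) = 1811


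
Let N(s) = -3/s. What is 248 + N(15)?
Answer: 1239/5 ≈ 247.80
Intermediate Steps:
248 + N(15) = 248 - 3/15 = 248 - 3*1/15 = 248 - ⅕ = 1239/5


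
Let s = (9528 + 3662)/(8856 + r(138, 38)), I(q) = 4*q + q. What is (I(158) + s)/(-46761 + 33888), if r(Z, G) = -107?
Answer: -2308300/37541959 ≈ -0.061486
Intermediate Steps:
I(q) = 5*q
s = 13190/8749 (s = (9528 + 3662)/(8856 - 107) = 13190/8749 ≈ 1.5076)
(I(158) + s)/(-46761 + 33888) = (5*158 + 13190/8749)/(-46761 + 33888) = (790 + 13190/8749)/(-12873) = (6924900/8749)*(-1/12873) = -2308300/37541959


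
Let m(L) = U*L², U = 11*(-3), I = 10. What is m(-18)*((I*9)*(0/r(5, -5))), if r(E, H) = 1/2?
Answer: 0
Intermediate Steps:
r(E, H) = ½
U = -33
m(L) = -33*L²
m(-18)*((I*9)*(0/r(5, -5))) = (-33*(-18)²)*((10*9)*(0/(½))) = (-33*324)*(90*(0*2)) = -962280*0 = -10692*0 = 0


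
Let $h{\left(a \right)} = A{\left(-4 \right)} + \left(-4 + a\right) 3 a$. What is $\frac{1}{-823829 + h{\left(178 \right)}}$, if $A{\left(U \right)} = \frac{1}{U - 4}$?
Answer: $- \frac{8}{5847305} \approx -1.3682 \cdot 10^{-6}$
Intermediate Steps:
$A{\left(U \right)} = \frac{1}{-4 + U}$
$h{\left(a \right)} = - \frac{1}{8} + a \left(-12 + 3 a\right)$ ($h{\left(a \right)} = \frac{1}{-4 - 4} + \left(-4 + a\right) 3 a = \frac{1}{-8} + \left(-12 + 3 a\right) a = - \frac{1}{8} + a \left(-12 + 3 a\right)$)
$\frac{1}{-823829 + h{\left(178 \right)}} = \frac{1}{-823829 - \left(\frac{17089}{8} - 95052\right)} = \frac{1}{-823829 - - \frac{743327}{8}} = \frac{1}{-823829 + \frac{743327}{8}} = \frac{1}{- \frac{5847305}{8}} = - \frac{8}{5847305}$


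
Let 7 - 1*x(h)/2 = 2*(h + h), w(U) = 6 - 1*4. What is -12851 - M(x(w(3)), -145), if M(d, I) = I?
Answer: -12706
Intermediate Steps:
w(U) = 2 (w(U) = 6 - 4 = 2)
x(h) = 14 - 8*h (x(h) = 14 - 4*(h + h) = 14 - 4*2*h = 14 - 8*h)
-12851 - M(x(w(3)), -145) = -12851 - 1*(-145) = -12851 + 145 = -12706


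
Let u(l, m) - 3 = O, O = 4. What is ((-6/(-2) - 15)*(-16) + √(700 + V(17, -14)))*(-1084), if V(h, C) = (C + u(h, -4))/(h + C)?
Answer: -208128 - 1084*√6279/3 ≈ -2.3676e+5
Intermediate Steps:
u(l, m) = 7 (u(l, m) = 3 + 4 = 7)
V(h, C) = (7 + C)/(C + h) (V(h, C) = (C + 7)/(h + C) = (7 + C)/(C + h))
((-6/(-2) - 15)*(-16) + √(700 + V(17, -14)))*(-1084) = ((-6/(-2) - 15)*(-16) + √(700 + (7 - 14)/(-14 + 17)))*(-1084) = ((-6*(-½) - 15)*(-16) + √(700 - 7/3))*(-1084) = ((3 - 15)*(-16) + √(700 + (⅓)*(-7)))*(-1084) = (-12*(-16) + √(700 - 7/3))*(-1084) = (192 + √(2093/3))*(-1084) = (192 + √6279/3)*(-1084) = -208128 - 1084*√6279/3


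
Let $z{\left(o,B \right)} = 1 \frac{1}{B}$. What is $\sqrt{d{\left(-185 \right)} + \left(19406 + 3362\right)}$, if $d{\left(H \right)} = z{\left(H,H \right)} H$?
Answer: $\sqrt{22769} \approx 150.89$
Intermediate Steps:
$z{\left(o,B \right)} = \frac{1}{B}$
$d{\left(H \right)} = 1$ ($d{\left(H \right)} = \frac{H}{H} = 1$)
$\sqrt{d{\left(-185 \right)} + \left(19406 + 3362\right)} = \sqrt{1 + \left(19406 + 3362\right)} = \sqrt{1 + 22768} = \sqrt{22769}$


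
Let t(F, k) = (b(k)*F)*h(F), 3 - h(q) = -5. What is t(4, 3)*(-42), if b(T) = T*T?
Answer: -12096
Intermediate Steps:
h(q) = 8 (h(q) = 3 - 1*(-5) = 3 + 5 = 8)
b(T) = T²
t(F, k) = 8*F*k² (t(F, k) = (k²*F)*8 = (F*k²)*8 = 8*F*k²)
t(4, 3)*(-42) = (8*4*3²)*(-42) = (8*4*9)*(-42) = 288*(-42) = -12096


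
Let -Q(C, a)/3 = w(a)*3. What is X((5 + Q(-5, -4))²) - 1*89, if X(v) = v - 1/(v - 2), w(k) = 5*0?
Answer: -1473/23 ≈ -64.043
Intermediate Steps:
w(k) = 0
Q(C, a) = 0 (Q(C, a) = -0*3 = -3*0 = 0)
X(v) = v - 1/(-2 + v)
X((5 + Q(-5, -4))²) - 1*89 = (-1 + ((5 + 0)²)² - 2*(5 + 0)²)/(-2 + (5 + 0)²) - 1*89 = (-1 + (5²)² - 2*5²)/(-2 + 5²) - 89 = (-1 + 25² - 2*25)/(-2 + 25) - 89 = (-1 + 625 - 50)/23 - 89 = (1/23)*574 - 89 = 574/23 - 89 = -1473/23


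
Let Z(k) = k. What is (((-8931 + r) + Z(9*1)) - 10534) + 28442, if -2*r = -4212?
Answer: 11092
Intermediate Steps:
r = 2106 (r = -½*(-4212) = 2106)
(((-8931 + r) + Z(9*1)) - 10534) + 28442 = (((-8931 + 2106) + 9*1) - 10534) + 28442 = ((-6825 + 9) - 10534) + 28442 = (-6816 - 10534) + 28442 = -17350 + 28442 = 11092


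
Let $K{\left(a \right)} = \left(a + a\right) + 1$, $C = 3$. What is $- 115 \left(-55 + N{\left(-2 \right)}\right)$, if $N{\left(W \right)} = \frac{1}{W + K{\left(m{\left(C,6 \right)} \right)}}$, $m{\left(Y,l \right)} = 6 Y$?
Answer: $\frac{44252}{7} \approx 6321.7$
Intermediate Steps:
$K{\left(a \right)} = 1 + 2 a$ ($K{\left(a \right)} = 2 a + 1 = 1 + 2 a$)
$N{\left(W \right)} = \frac{1}{37 + W}$ ($N{\left(W \right)} = \frac{1}{W + \left(1 + 2 \cdot 6 \cdot 3\right)} = \frac{1}{W + \left(1 + 2 \cdot 18\right)} = \frac{1}{W + \left(1 + 36\right)} = \frac{1}{W + 37} = \frac{1}{37 + W}$)
$- 115 \left(-55 + N{\left(-2 \right)}\right) = - 115 \left(-55 + \frac{1}{37 - 2}\right) = - 115 \left(-55 + \frac{1}{35}\right) = \left(-115\right) \left(- \frac{1924}{35}\right) = \frac{44252}{7}$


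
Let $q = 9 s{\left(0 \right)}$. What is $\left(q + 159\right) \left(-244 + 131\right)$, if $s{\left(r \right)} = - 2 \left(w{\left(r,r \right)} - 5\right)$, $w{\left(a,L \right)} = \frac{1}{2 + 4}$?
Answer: $-27798$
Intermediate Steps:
$w{\left(a,L \right)} = \frac{1}{6}$
$s{\left(r \right)} = \frac{29}{3}$ ($s{\left(r \right)} = - 2 \left(\frac{1}{6} - 5\right) = \left(-2\right) \left(- \frac{29}{6}\right) = \frac{29}{3}$)
$q = 87$ ($q = 9 \cdot \frac{29}{3} = 87$)
$\left(q + 159\right) \left(-244 + 131\right) = \left(87 + 159\right) \left(-244 + 131\right) = 246 \left(-113\right) = -27798$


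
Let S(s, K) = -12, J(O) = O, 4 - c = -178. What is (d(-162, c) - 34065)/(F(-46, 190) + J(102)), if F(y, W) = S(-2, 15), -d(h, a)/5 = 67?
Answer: -3440/9 ≈ -382.22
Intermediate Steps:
c = 182 (c = 4 - 1*(-178) = 4 + 178 = 182)
d(h, a) = -335 (d(h, a) = -5*67 = -335)
F(y, W) = -12
(d(-162, c) - 34065)/(F(-46, 190) + J(102)) = (-335 - 34065)/(-12 + 102) = -34400/90 = -34400*1/90 = -3440/9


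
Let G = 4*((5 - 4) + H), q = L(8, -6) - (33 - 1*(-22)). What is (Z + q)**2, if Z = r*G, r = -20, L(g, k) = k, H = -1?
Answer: 3721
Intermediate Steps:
q = -61 (q = -6 - (33 - 1*(-22)) = -6 - (33 + 22) = -6 - 1*55 = -6 - 55 = -61)
G = 0 (G = 4*((5 - 4) - 1) = 4*(1 - 1) = 4*0 = 0)
Z = 0 (Z = -20*0 = 0)
(Z + q)**2 = (0 - 61)**2 = (-61)**2 = 3721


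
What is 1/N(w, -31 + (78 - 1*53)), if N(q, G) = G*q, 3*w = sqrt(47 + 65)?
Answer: -sqrt(7)/56 ≈ -0.047246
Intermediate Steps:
w = 4*sqrt(7)/3 (w = sqrt(47 + 65)/3 = sqrt(112)/3 = (4*sqrt(7))/3 = 4*sqrt(7)/3 ≈ 3.5277)
1/N(w, -31 + (78 - 1*53)) = 1/((-31 + (78 - 1*53))*(4*sqrt(7)/3)) = 1/((-31 + (78 - 53))*(4*sqrt(7)/3)) = 1/((-31 + 25)*(4*sqrt(7)/3)) = 1/(-8*sqrt(7)) = -sqrt(7)/56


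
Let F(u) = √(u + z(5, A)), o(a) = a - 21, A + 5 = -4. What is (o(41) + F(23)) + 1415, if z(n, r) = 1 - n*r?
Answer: 1435 + √69 ≈ 1443.3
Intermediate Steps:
A = -9 (A = -5 - 4 = -9)
z(n, r) = 1 - n*r
o(a) = -21 + a
F(u) = √(46 + u) (F(u) = √(u + (1 - 1*5*(-9))) = √(u + (1 + 45)) = √(u + 46) = √(46 + u))
(o(41) + F(23)) + 1415 = ((-21 + 41) + √(46 + 23)) + 1415 = (20 + √69) + 1415 = 1435 + √69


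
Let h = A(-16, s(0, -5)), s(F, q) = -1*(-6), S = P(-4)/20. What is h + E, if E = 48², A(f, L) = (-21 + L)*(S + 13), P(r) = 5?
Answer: 8421/4 ≈ 2105.3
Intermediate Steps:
S = ¼ (S = 5/20 = 5*(1/20) = ¼ ≈ 0.25000)
s(F, q) = 6
A(f, L) = -1113/4 + 53*L/4 (A(f, L) = (-21 + L)*(¼ + 13) = (-21 + L)*(53/4) = -1113/4 + 53*L/4)
h = -795/4 (h = -1113/4 + (53/4)*6 = -1113/4 + 159/2 = -795/4 ≈ -198.75)
E = 2304
h + E = -795/4 + 2304 = 8421/4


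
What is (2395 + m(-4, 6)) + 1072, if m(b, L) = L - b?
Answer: 3477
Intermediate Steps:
(2395 + m(-4, 6)) + 1072 = (2395 + (6 - 1*(-4))) + 1072 = (2395 + (6 + 4)) + 1072 = (2395 + 10) + 1072 = 2405 + 1072 = 3477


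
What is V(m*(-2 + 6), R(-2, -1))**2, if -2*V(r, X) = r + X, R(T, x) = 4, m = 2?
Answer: 36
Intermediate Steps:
V(r, X) = -X/2 - r/2 (V(r, X) = -(r + X)/2 = -(X + r)/2 = -X/2 - r/2)
V(m*(-2 + 6), R(-2, -1))**2 = (-1/2*4 - (-2 + 6))**2 = (-2 - 4)**2 = (-6)**2 = 36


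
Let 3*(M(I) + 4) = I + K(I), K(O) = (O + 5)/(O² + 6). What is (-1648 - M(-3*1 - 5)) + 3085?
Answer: 303173/210 ≈ 1443.7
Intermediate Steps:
K(O) = (5 + O)/(6 + O²)
M(I) = -4 + I/3 + (5 + I)/(3*(6 + I²)) (M(I) = -4 + (I + (5 + I)/(6 + I²))/3 = -4 + (I/3 + (5 + I)/(3*(6 + I²))) = -4 + I/3 + (5 + I)/(3*(6 + I²)))
(-1648 - M(-3*1 - 5)) + 3085 = (-1648 - (5 + (-3*1 - 5) + (-12 + (-3*1 - 5))*(6 + (-3*1 - 5)²))/(3*(6 + (-3*1 - 5)²))) + 3085 = (-1648 - (5 + (-3 - 5) + (-12 + (-3 - 5))*(6 + (-3 - 5)²))/(3*(6 + (-3 - 5)²))) + 3085 = (-1648 - (5 - 8 + (-12 - 8)*(6 + (-8)²))/(3*(6 + (-8)²))) + 3085 = (-1648 - (5 - 8 - 20*(6 + 64))/(3*(6 + 64))) + 3085 = (-1648 - (5 - 8 - 20*70)/(3*70)) + 3085 = (-1648 - (5 - 8 - 1400)/(3*70)) + 3085 = (-1648 - (-1403)/(3*70)) + 3085 = (-1648 - 1*(-1403/210)) + 3085 = (-1648 + 1403/210) + 3085 = -344677/210 + 3085 = 303173/210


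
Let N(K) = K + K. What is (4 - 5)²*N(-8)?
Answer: -16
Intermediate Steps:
N(K) = 2*K
(4 - 5)²*N(-8) = (4 - 5)²*(2*(-8)) = (-1)²*(-16) = 1*(-16) = -16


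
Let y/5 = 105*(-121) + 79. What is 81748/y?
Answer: -382/295 ≈ -1.2949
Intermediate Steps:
y = -63130 (y = 5*(105*(-121) + 79) = 5*(-12705 + 79) = 5*(-12626) = -63130)
81748/y = 81748/(-63130) = 81748*(-1/63130) = -382/295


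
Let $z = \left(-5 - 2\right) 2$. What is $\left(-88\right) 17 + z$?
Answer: $-1510$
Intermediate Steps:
$z = -14$ ($z = \left(-7\right) 2 = -14$)
$\left(-88\right) 17 + z = \left(-88\right) 17 - 14 = -1496 - 14 = -1510$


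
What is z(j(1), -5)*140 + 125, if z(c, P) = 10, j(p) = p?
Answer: 1525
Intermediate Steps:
z(j(1), -5)*140 + 125 = 10*140 + 125 = 1400 + 125 = 1525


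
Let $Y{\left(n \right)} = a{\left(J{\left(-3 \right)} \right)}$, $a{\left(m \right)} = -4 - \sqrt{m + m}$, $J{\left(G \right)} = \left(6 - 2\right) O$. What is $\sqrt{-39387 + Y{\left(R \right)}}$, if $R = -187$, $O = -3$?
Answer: $\sqrt{-39391 - 2 i \sqrt{6}} \approx 0.012 - 198.47 i$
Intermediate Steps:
$J{\left(G \right)} = -12$ ($J{\left(G \right)} = \left(6 - 2\right) \left(-3\right) = 4 \left(-3\right) = -12$)
$a{\left(m \right)} = -4 - \sqrt{2} \sqrt{m}$ ($a{\left(m \right)} = -4 - \sqrt{2 m} = -4 - \sqrt{2} \sqrt{m}$)
$Y{\left(n \right)} = -4 - 2 i \sqrt{6}$ ($Y{\left(n \right)} = -4 - \sqrt{2} \sqrt{-12} = -4 - \sqrt{2} \cdot 2 i \sqrt{3} = -4 - 2 i \sqrt{6}$)
$\sqrt{-39387 + Y{\left(R \right)}} = \sqrt{-39387 - \left(4 + 2 i \sqrt{6}\right)} = \sqrt{-39391 - 2 i \sqrt{6}}$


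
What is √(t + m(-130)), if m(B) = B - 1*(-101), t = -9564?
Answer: I*√9593 ≈ 97.944*I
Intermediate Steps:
m(B) = 101 + B (m(B) = B + 101 = 101 + B)
√(t + m(-130)) = √(-9564 + (101 - 130)) = √(-9564 - 29) = √(-9593) = I*√9593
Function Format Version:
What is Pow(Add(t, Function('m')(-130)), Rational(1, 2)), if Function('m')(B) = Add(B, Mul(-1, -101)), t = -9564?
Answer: Mul(I, Pow(9593, Rational(1, 2))) ≈ Mul(97.944, I)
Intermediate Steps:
Function('m')(B) = Add(101, B) (Function('m')(B) = Add(B, 101) = Add(101, B))
Pow(Add(t, Function('m')(-130)), Rational(1, 2)) = Pow(Add(-9564, Add(101, -130)), Rational(1, 2)) = Pow(Add(-9564, -29), Rational(1, 2)) = Pow(-9593, Rational(1, 2)) = Mul(I, Pow(9593, Rational(1, 2)))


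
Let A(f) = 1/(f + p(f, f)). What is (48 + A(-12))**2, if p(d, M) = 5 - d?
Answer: 58081/25 ≈ 2323.2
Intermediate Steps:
A(f) = 1/5 (A(f) = 1/(f + (5 - f)) = 1/5)
(48 + A(-12))**2 = (48 + 1/5)**2 = (241/5)**2 = 58081/25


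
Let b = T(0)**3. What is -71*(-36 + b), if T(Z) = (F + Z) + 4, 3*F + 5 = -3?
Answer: 64468/27 ≈ 2387.7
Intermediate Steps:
F = -8/3 (F = -5/3 + (1/3)*(-3) = -5/3 - 1 = -8/3 ≈ -2.6667)
T(Z) = 4/3 + Z (T(Z) = (-8/3 + Z) + 4 = 4/3 + Z)
b = 64/27 (b = (4/3 + 0)**3 = (4/3)**3 = 64/27 ≈ 2.3704)
-71*(-36 + b) = -71*(-36 + 64/27) = -71*(-908/27) = 64468/27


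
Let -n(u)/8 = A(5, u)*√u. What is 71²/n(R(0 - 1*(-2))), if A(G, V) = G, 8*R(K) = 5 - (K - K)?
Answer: -5041*√10/100 ≈ -159.41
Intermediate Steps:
R(K) = 5/8 (R(K) = (5 - (K - K))/8 = (5 - 1*0)/8 = (5 + 0)/8 = (⅛)*5 = 5/8)
n(u) = -40*√u
71²/n(R(0 - 1*(-2))) = 71²/((-10*√10)) = 5041/((-10*√10)) = 5041*(-√10/100) = -5041*√10/100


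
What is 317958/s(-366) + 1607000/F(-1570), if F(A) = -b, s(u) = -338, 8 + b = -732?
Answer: 7696927/6253 ≈ 1230.9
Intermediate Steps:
b = -740 (b = -8 - 732 = -740)
F(A) = 740 (F(A) = -1*(-740) = 740)
317958/s(-366) + 1607000/F(-1570) = 317958/(-338) + 1607000/740 = 317958*(-1/338) + 1607000*(1/740) = -158979/169 + 80350/37 = 7696927/6253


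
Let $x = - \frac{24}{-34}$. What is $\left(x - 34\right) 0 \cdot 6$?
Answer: $0$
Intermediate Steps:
$x = \frac{12}{17}$ ($x = \left(-24\right) \left(- \frac{1}{34}\right) = \frac{12}{17} \approx 0.70588$)
$\left(x - 34\right) 0 \cdot 6 = \left(\frac{12}{17} - 34\right) 0 \cdot 6 = \left(- \frac{566}{17}\right) 0 = 0$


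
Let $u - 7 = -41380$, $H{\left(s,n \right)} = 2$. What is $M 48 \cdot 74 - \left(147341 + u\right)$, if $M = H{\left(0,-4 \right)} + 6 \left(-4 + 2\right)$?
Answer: $-141488$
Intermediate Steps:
$u = -41373$ ($u = 7 - 41380 = -41373$)
$M = -10$ ($M = 2 + 6 \left(-4 + 2\right) = 2 + 6 \left(-2\right) = 2 - 12 = -10$)
$M 48 \cdot 74 - \left(147341 + u\right) = \left(-10\right) 48 \cdot 74 - 105968 = \left(-480\right) 74 + \left(-147341 + 41373\right) = -35520 - 105968 = -141488$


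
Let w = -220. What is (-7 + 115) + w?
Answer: -112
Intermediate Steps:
(-7 + 115) + w = (-7 + 115) - 220 = 108 - 220 = -112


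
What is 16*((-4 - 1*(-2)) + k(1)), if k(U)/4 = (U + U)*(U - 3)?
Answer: -288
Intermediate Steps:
k(U) = 8*U*(-3 + U) (k(U) = 4*((U + U)*(U - 3)) = 4*((2*U)*(-3 + U)) = 4*(2*U*(-3 + U)) = 8*U*(-3 + U))
16*((-4 - 1*(-2)) + k(1)) = 16*((-4 - 1*(-2)) + 8*1*(-3 + 1)) = 16*((-4 + 2) + 8*1*(-2)) = 16*(-2 - 16) = 16*(-18) = -288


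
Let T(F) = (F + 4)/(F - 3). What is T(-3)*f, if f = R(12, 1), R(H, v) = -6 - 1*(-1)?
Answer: ⅚ ≈ 0.83333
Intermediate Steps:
R(H, v) = -5 (R(H, v) = -6 + 1 = -5)
f = -5
T(F) = (4 + F)/(-3 + F)
T(-3)*f = ((4 - 3)/(-3 - 3))*(-5) = (1/(-6))*(-5) = -⅙*1*(-5) = -⅙*(-5) = ⅚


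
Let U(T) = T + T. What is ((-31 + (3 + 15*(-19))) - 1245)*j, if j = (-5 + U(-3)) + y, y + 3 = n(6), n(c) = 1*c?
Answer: 12464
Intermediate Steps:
n(c) = c
y = 3 (y = -3 + 6 = 3)
U(T) = 2*T
j = -8 (j = (-5 + 2*(-3)) + 3 = (-5 - 6) + 3 = -11 + 3 = -8)
((-31 + (3 + 15*(-19))) - 1245)*j = ((-31 + (3 + 15*(-19))) - 1245)*(-8) = ((-31 + (3 - 285)) - 1245)*(-8) = ((-31 - 282) - 1245)*(-8) = (-313 - 1245)*(-8) = -1558*(-8) = 12464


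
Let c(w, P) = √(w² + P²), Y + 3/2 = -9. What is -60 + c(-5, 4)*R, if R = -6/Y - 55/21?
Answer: -60 - 43*√41/21 ≈ -73.111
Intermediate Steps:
Y = -21/2 (Y = -3/2 - 9 = -21/2 ≈ -10.500)
c(w, P) = √(P² + w²)
R = -43/21 (R = -6/(-21/2) - 55/21 = -6*(-2/21) - 55*1/21 = 4/7 - 55/21 = -43/21 ≈ -2.0476)
-60 + c(-5, 4)*R = -60 + √(4² + (-5)²)*(-43/21) = -60 + √(16 + 25)*(-43/21) = -60 + √41*(-43/21) = -60 - 43*√41/21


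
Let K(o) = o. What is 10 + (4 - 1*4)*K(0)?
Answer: 10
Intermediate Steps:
10 + (4 - 1*4)*K(0) = 10 + (4 - 1*4)*0 = 10 + (4 - 4)*0 = 10 + 0*0 = 10 + 0 = 10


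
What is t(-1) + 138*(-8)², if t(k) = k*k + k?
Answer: 8832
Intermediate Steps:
t(k) = k + k² (t(k) = k² + k = k + k²)
t(-1) + 138*(-8)² = -(1 - 1) + 138*(-8)² = -1*0 + 138*64 = 0 + 8832 = 8832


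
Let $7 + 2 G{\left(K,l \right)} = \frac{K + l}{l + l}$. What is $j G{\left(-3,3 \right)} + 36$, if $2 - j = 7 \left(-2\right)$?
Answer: $-20$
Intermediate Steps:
$j = 16$ ($j = 2 - 7 \left(-2\right) = 2 - -14 = 2 + 14 = 16$)
$G{\left(K,l \right)} = - \frac{7}{2} + \frac{K + l}{4 l}$ ($G{\left(K,l \right)} = - \frac{7}{2} + \frac{\left(K + l\right) \frac{1}{l + l}}{2} = - \frac{7}{2} + \frac{\left(K + l\right) \frac{1}{2 l}}{2} = - \frac{7}{2} + \frac{\frac{1}{2} \frac{1}{l} \left(K + l\right)}{2} = - \frac{7}{2} + \frac{K + l}{4 l}$)
$j G{\left(-3,3 \right)} + 36 = 16 \frac{-3 - 39}{4 \cdot 3} + 36 = 16 \cdot \frac{1}{4} \cdot \frac{1}{3} \left(-3 - 39\right) + 36 = 16 \cdot \frac{1}{4} \cdot \frac{1}{3} \left(-42\right) + 36 = 16 \left(- \frac{7}{2}\right) + 36 = -56 + 36 = -20$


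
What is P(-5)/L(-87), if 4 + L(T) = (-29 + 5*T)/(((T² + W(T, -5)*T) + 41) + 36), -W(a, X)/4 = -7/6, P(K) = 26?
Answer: -11765/1839 ≈ -6.3975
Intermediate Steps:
W(a, X) = 14/3 (W(a, X) = -(-28)/6 = -4*(-7/6) = 14/3)
L(T) = -4 + (-29 + 5*T)/(77 + T² + 14*T/3) (L(T) = -4 + (-29 + 5*T)/(((T² + 14*T/3) + 41) + 36) = -4 + (-29 + 5*T)/((41 + T² + 14*T/3) + 36) = -4 + (-29 + 5*T)/(77 + T² + 14*T/3))
P(-5)/L(-87) = 26/(((-1011 - 41*(-87) - 12*(-87)²)/(231 + 3*(-87)² + 14*(-87)))) = 26/(((-1011 + 3567 - 12*7569)/(231 + 3*7569 - 1218))) = 26/(((-1011 + 3567 - 90828)/(231 + 22707 - 1218))) = 26/((-88272/21720)) = 26/(((1/21720)*(-88272))) = 26/(-3678/905) = 26*(-905/3678) = -11765/1839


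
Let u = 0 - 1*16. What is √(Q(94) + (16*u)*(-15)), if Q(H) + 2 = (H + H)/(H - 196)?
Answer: 2*√2494461/51 ≈ 61.937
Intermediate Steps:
Q(H) = -2 + 2*H/(-196 + H) (Q(H) = -2 + (H + H)/(H - 196) = -2 + (2*H)/(-196 + H) = -2 + 2*H/(-196 + H))
u = -16 (u = 0 - 16 = -16)
√(Q(94) + (16*u)*(-15)) = √(392/(-196 + 94) + (16*(-16))*(-15)) = √(392/(-102) - 256*(-15)) = √(392*(-1/102) + 3840) = √(-196/51 + 3840) = √(195644/51) = 2*√2494461/51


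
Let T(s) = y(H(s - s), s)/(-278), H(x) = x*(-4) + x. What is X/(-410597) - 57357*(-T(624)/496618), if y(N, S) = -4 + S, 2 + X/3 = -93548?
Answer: 6036276118155/14171735335747 ≈ 0.42594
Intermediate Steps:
X = -280650 (X = -6 + 3*(-93548) = -6 - 280644 = -280650)
H(x) = -3*x (H(x) = -4*x + x = -3*x)
T(s) = 2/139 - s/278 (T(s) = (-4 + s)/(-278) = (-4 + s)*(-1/278) = 2/139 - s/278)
X/(-410597) - 57357*(-T(624)/496618) = -280650/(-410597) - 57357/((-496618/(2/139 - 1/278*624))) = -280650*(-1/410597) - 57357/((-496618/(2/139 - 312/139))) = 280650/410597 - 57357/((-496618/(-310/139))) = 280650/410597 - 57357/((-496618*(-139/310))) = 280650/410597 - 57357/34514951/155 = 280650/410597 - 57357*155/34514951 = 280650/410597 - 8890335/34514951 = 6036276118155/14171735335747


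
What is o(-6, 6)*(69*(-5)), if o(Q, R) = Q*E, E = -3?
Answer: -6210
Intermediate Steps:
o(Q, R) = -3*Q (o(Q, R) = Q*(-3) = -3*Q)
o(-6, 6)*(69*(-5)) = (-3*(-6))*(69*(-5)) = 18*(-345) = -6210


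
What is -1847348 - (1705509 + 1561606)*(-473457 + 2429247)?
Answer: -6389792693198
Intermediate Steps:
-1847348 - (1705509 + 1561606)*(-473457 + 2429247) = -1847348 - 3267115*1955790 = -1847348 - 1*6389790845850 = -1847348 - 6389790845850 = -6389792693198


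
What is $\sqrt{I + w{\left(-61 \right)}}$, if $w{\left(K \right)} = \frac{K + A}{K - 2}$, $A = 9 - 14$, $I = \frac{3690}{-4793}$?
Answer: $\frac{2 \sqrt{703463817}}{100653} \approx 0.52702$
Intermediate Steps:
$I = - \frac{3690}{4793}$ ($I = 3690 \left(- \frac{1}{4793}\right) = - \frac{3690}{4793} \approx -0.76987$)
$A = -5$
$w{\left(K \right)} = \frac{-5 + K}{-2 + K}$ ($w{\left(K \right)} = \frac{K - 5}{K - 2} = \frac{-5 + K}{-2 + K}$)
$\sqrt{I + w{\left(-61 \right)}} = \sqrt{- \frac{3690}{4793} + \frac{-5 - 61}{-2 - 61}} = \sqrt{- \frac{3690}{4793} + \frac{1}{-63} \left(-66\right)} = \sqrt{- \frac{3690}{4793} - - \frac{22}{21}} = \sqrt{- \frac{3690}{4793} + \frac{22}{21}} = \sqrt{\frac{27956}{100653}} = \frac{2 \sqrt{703463817}}{100653}$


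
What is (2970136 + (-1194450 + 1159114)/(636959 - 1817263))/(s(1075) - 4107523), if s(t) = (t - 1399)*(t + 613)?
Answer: -87641585917/137341206206 ≈ -0.63813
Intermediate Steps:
s(t) = (-1399 + t)*(613 + t)
(2970136 + (-1194450 + 1159114)/(636959 - 1817263))/(s(1075) - 4107523) = (2970136 + (-1194450 + 1159114)/(636959 - 1817263))/((-857587 + 1075² - 786*1075) - 4107523) = (2970136 - 35336/(-1180304))/((-857587 + 1155625 - 844950) - 4107523) = (2970136 - 35336*(-1/1180304))/(-546912 - 4107523) = (2970136 + 4417/147538)/(-4654435) = (438207929585/147538)*(-1/4654435) = -87641585917/137341206206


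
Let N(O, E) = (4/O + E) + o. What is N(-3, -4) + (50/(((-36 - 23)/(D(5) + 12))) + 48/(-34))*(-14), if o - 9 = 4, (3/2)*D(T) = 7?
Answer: 225847/1003 ≈ 225.17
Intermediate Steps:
D(T) = 14/3 (D(T) = (⅔)*7 = 14/3)
o = 13 (o = 9 + 4 = 13)
N(O, E) = 13 + E + 4/O (N(O, E) = (4/O + E) + 13 = (E + 4/O) + 13 = 13 + E + 4/O)
N(-3, -4) + (50/(((-36 - 23)/(D(5) + 12))) + 48/(-34))*(-14) = (13 - 4 + 4/(-3)) + (50/(((-36 - 23)/(14/3 + 12))) + 48/(-34))*(-14) = (13 - 4 + 4*(-⅓)) + (50/((-59/50/3)) + 48*(-1/34))*(-14) = (13 - 4 - 4/3) + (50/((-59*3/50)) - 24/17)*(-14) = 23/3 + (50/(-177/50) - 24/17)*(-14) = 23/3 + (50*(-50/177) - 24/17)*(-14) = 23/3 + (-2500/177 - 24/17)*(-14) = 23/3 - 46748/3009*(-14) = 23/3 + 654472/3009 = 225847/1003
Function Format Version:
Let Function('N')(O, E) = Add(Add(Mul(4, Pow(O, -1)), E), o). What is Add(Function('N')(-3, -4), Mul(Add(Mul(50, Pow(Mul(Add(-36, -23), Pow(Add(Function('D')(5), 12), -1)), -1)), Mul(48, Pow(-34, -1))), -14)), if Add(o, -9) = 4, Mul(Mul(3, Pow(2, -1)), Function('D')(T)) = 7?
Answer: Rational(225847, 1003) ≈ 225.17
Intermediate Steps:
Function('D')(T) = Rational(14, 3) (Function('D')(T) = Mul(Rational(2, 3), 7) = Rational(14, 3))
o = 13 (o = Add(9, 4) = 13)
Function('N')(O, E) = Add(13, E, Mul(4, Pow(O, -1))) (Function('N')(O, E) = Add(Add(Mul(4, Pow(O, -1)), E), 13) = Add(Add(E, Mul(4, Pow(O, -1))), 13) = Add(13, E, Mul(4, Pow(O, -1))))
Add(Function('N')(-3, -4), Mul(Add(Mul(50, Pow(Mul(Add(-36, -23), Pow(Add(Function('D')(5), 12), -1)), -1)), Mul(48, Pow(-34, -1))), -14)) = Add(Add(13, -4, Mul(4, Pow(-3, -1))), Mul(Add(Mul(50, Pow(Mul(Add(-36, -23), Pow(Add(Rational(14, 3), 12), -1)), -1)), Mul(48, Pow(-34, -1))), -14)) = Add(Add(13, -4, Mul(4, Rational(-1, 3))), Mul(Add(Mul(50, Pow(Mul(-59, Pow(Rational(50, 3), -1)), -1)), Mul(48, Rational(-1, 34))), -14)) = Add(Add(13, -4, Rational(-4, 3)), Mul(Add(Mul(50, Pow(Mul(-59, Rational(3, 50)), -1)), Rational(-24, 17)), -14)) = Add(Rational(23, 3), Mul(Add(Mul(50, Pow(Rational(-177, 50), -1)), Rational(-24, 17)), -14)) = Add(Rational(23, 3), Mul(Add(Mul(50, Rational(-50, 177)), Rational(-24, 17)), -14)) = Add(Rational(23, 3), Mul(Add(Rational(-2500, 177), Rational(-24, 17)), -14)) = Add(Rational(23, 3), Mul(Rational(-46748, 3009), -14)) = Add(Rational(23, 3), Rational(654472, 3009)) = Rational(225847, 1003)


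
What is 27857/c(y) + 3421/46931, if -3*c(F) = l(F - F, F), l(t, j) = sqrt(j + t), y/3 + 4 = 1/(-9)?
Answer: 3421/46931 + 83571*I*sqrt(111)/37 ≈ 0.072894 + 23797.0*I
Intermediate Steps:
y = -37/3 (y = -12 + 3/(-9) = -12 + 3*(-1/9) = -12 - 1/3 = -37/3 ≈ -12.333)
c(F) = -sqrt(F)/3 (c(F) = -sqrt(F + (F - F))/3 = -sqrt(F + 0)/3 = -sqrt(F)/3)
27857/c(y) + 3421/46931 = 27857/((-I*sqrt(111)/9)) + 3421/46931 = 27857*(3*I*sqrt(111)/37) + 3421/46931 = 83571*I*sqrt(111)/37 + 3421/46931 = 3421/46931 + 83571*I*sqrt(111)/37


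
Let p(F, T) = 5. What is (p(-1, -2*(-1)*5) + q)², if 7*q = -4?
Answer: 961/49 ≈ 19.612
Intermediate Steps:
q = -4/7 (q = (⅐)*(-4) = -4/7 ≈ -0.57143)
(p(-1, -2*(-1)*5) + q)² = (5 - 4/7)² = (31/7)² = 961/49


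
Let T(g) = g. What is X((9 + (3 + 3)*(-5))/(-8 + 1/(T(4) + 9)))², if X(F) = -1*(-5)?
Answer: 25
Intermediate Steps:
X(F) = 5
X((9 + (3 + 3)*(-5))/(-8 + 1/(T(4) + 9)))² = 5² = 25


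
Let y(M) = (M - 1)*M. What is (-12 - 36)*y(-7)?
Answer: -2688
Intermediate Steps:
y(M) = M*(-1 + M) (y(M) = (-1 + M)*M = M*(-1 + M))
(-12 - 36)*y(-7) = (-12 - 36)*(-7*(-1 - 7)) = -(-336)*(-8) = -48*56 = -2688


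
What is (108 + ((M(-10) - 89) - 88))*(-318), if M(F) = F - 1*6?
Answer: 27030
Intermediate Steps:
M(F) = -6 + F (M(F) = F - 6 = -6 + F)
(108 + ((M(-10) - 89) - 88))*(-318) = (108 + (((-6 - 10) - 89) - 88))*(-318) = (108 + ((-16 - 89) - 88))*(-318) = (108 + (-105 - 88))*(-318) = (108 - 193)*(-318) = -85*(-318) = 27030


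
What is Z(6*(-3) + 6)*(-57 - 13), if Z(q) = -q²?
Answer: 10080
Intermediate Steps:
Z(6*(-3) + 6)*(-57 - 13) = (-(6*(-3) + 6)²)*(-57 - 13) = -(-18 + 6)²*(-70) = -1*(-12)²*(-70) = -1*144*(-70) = -144*(-70) = 10080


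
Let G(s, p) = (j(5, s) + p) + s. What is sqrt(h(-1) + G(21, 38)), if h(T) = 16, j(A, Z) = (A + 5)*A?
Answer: 5*sqrt(5) ≈ 11.180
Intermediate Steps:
j(A, Z) = A*(5 + A) (j(A, Z) = (5 + A)*A = A*(5 + A))
G(s, p) = 50 + p + s (G(s, p) = (5*(5 + 5) + p) + s = (5*10 + p) + s = (50 + p) + s = 50 + p + s)
sqrt(h(-1) + G(21, 38)) = sqrt(16 + (50 + 38 + 21)) = sqrt(16 + 109) = sqrt(125) = 5*sqrt(5)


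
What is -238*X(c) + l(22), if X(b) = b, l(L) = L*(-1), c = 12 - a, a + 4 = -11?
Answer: -6448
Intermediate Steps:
a = -15 (a = -4 - 11 = -15)
c = 27 (c = 12 - 1*(-15) = 12 + 15 = 27)
l(L) = -L
-238*X(c) + l(22) = -238*27 - 1*22 = -6426 - 22 = -6448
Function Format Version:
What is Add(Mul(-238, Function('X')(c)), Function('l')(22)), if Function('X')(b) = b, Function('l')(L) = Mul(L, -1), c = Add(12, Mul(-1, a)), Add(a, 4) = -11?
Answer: -6448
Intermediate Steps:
a = -15 (a = Add(-4, -11) = -15)
c = 27 (c = Add(12, Mul(-1, -15)) = Add(12, 15) = 27)
Function('l')(L) = Mul(-1, L)
Add(Mul(-238, Function('X')(c)), Function('l')(22)) = Add(Mul(-238, 27), Mul(-1, 22)) = Add(-6426, -22) = -6448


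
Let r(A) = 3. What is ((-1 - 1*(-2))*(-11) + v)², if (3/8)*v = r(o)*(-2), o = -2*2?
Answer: 729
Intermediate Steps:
o = -4
v = -16 (v = 8*(3*(-2))/3 = (8/3)*(-6) = -16)
((-1 - 1*(-2))*(-11) + v)² = ((-1 - 1*(-2))*(-11) - 16)² = ((-1 + 2)*(-11) - 16)² = (1*(-11) - 16)² = (-11 - 16)² = (-27)² = 729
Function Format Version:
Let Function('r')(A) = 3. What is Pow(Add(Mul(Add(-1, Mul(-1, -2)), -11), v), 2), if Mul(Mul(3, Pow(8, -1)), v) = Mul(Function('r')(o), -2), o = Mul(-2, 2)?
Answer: 729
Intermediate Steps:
o = -4
v = -16 (v = Mul(Rational(8, 3), Mul(3, -2)) = Mul(Rational(8, 3), -6) = -16)
Pow(Add(Mul(Add(-1, Mul(-1, -2)), -11), v), 2) = Pow(Add(Mul(Add(-1, Mul(-1, -2)), -11), -16), 2) = Pow(Add(Mul(Add(-1, 2), -11), -16), 2) = Pow(Add(Mul(1, -11), -16), 2) = Pow(Add(-11, -16), 2) = Pow(-27, 2) = 729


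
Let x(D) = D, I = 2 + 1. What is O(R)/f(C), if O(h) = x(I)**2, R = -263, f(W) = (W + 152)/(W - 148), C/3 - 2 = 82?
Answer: 234/101 ≈ 2.3168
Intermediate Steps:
C = 252 (C = 6 + 3*82 = 6 + 246 = 252)
f(W) = (152 + W)/(-148 + W)
I = 3
O(h) = 9 (O(h) = 3**2 = 9)
O(R)/f(C) = 9/(((152 + 252)/(-148 + 252))) = 9/((404/104)) = 9/(((1/104)*404)) = 9/(101/26) = 9*(26/101) = 234/101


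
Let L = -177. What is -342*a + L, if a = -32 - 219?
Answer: 85665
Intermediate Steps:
a = -251
-342*a + L = -342*(-251) - 177 = 85842 - 177 = 85665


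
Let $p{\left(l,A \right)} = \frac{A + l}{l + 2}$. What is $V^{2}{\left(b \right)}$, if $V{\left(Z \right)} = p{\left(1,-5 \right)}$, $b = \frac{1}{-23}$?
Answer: $\frac{16}{9} \approx 1.7778$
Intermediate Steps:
$b = - \frac{1}{23} \approx -0.043478$
$p{\left(l,A \right)} = \frac{A + l}{2 + l}$
$V{\left(Z \right)} = - \frac{4}{3}$ ($V{\left(Z \right)} = \frac{-5 + 1}{2 + 1} = \frac{1}{3} \left(-4\right) = - \frac{4}{3}$)
$V^{2}{\left(b \right)} = \left(- \frac{4}{3}\right)^{2} = \frac{16}{9}$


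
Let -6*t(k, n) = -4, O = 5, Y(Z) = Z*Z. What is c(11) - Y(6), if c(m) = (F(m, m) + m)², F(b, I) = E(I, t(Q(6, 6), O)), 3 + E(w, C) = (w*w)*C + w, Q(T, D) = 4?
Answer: 89077/9 ≈ 9897.4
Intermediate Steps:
Y(Z) = Z²
t(k, n) = ⅔ (t(k, n) = -⅙*(-4) = ⅔)
E(w, C) = -3 + w + C*w² (E(w, C) = -3 + ((w*w)*C + w) = -3 + (w²*C + w) = -3 + (C*w² + w) = -3 + (w + C*w²) = -3 + w + C*w²)
F(b, I) = -3 + I + 2*I²/3
c(m) = (-3 + 2*m + 2*m²/3)² (c(m) = ((-3 + m + 2*m²/3) + m)² = (-3 + 2*m + 2*m²/3)²)
c(11) - Y(6) = (-9 + 2*11² + 6*11)²/9 - 1*6² = (-9 + 2*121 + 66)²/9 - 1*36 = (-9 + 242 + 66)²/9 - 36 = (⅑)*299² - 36 = (⅑)*89401 - 36 = 89401/9 - 36 = 89077/9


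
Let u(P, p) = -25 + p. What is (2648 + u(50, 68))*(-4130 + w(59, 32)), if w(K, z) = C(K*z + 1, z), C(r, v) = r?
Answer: -6030531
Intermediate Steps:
w(K, z) = 1 + K*z (w(K, z) = K*z + 1 = 1 + K*z)
(2648 + u(50, 68))*(-4130 + w(59, 32)) = (2648 + (-25 + 68))*(-4130 + (1 + 59*32)) = (2648 + 43)*(-4130 + (1 + 1888)) = 2691*(-4130 + 1889) = 2691*(-2241) = -6030531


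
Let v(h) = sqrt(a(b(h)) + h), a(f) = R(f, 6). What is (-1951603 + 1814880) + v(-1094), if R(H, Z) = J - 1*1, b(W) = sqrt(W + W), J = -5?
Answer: -136723 + 10*I*sqrt(11) ≈ -1.3672e+5 + 33.166*I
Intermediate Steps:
b(W) = sqrt(2)*sqrt(W) (b(W) = sqrt(2*W) = sqrt(2)*sqrt(W))
R(H, Z) = -6 (R(H, Z) = -5 - 1*1 = -5 - 1 = -6)
a(f) = -6
v(h) = sqrt(-6 + h)
(-1951603 + 1814880) + v(-1094) = (-1951603 + 1814880) + sqrt(-6 - 1094) = -136723 + sqrt(-1100) = -136723 + 10*I*sqrt(11)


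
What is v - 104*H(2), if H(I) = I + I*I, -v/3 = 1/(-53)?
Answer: -33069/53 ≈ -623.94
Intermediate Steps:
v = 3/53 (v = -3/(-53) = -3*(-1/53) = 3/53 ≈ 0.056604)
H(I) = I + I²
v - 104*H(2) = 3/53 - 208*(1 + 2) = 3/53 - 208*3 = 3/53 - 104*6 = 3/53 - 624 = -33069/53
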